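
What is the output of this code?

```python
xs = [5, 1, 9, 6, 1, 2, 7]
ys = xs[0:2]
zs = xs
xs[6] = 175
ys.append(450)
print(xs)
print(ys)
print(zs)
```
[5, 1, 9, 6, 1, 2, 175]
[5, 1, 450]
[5, 1, 9, 6, 1, 2, 175]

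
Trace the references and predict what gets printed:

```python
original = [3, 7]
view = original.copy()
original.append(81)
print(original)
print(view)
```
[3, 7, 81]
[3, 7]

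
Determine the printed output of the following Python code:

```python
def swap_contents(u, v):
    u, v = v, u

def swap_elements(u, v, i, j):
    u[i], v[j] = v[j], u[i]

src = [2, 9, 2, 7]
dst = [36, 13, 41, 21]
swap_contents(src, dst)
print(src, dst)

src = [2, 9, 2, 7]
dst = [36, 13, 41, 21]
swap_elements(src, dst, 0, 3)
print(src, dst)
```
[2, 9, 2, 7] [36, 13, 41, 21]
[21, 9, 2, 7] [36, 13, 41, 2]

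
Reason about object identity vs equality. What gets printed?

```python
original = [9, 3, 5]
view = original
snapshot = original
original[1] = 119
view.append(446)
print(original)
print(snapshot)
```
[9, 119, 5, 446]
[9, 119, 5, 446]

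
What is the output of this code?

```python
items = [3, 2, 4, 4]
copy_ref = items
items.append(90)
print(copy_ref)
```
[3, 2, 4, 4, 90]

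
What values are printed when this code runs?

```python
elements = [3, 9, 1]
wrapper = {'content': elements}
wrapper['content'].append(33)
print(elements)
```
[3, 9, 1, 33]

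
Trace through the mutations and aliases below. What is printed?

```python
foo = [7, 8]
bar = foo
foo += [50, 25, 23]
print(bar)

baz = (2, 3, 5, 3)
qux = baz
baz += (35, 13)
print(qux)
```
[7, 8, 50, 25, 23]
(2, 3, 5, 3)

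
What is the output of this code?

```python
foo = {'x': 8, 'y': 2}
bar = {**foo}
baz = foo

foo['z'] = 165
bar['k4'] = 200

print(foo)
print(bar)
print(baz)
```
{'x': 8, 'y': 2, 'z': 165}
{'x': 8, 'y': 2, 'k4': 200}
{'x': 8, 'y': 2, 'z': 165}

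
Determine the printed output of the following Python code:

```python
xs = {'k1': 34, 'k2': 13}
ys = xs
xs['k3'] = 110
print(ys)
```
{'k1': 34, 'k2': 13, 'k3': 110}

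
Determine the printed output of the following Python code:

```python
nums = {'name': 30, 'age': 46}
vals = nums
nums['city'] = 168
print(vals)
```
{'name': 30, 'age': 46, 'city': 168}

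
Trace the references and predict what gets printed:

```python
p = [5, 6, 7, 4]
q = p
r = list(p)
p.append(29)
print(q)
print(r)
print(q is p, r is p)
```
[5, 6, 7, 4, 29]
[5, 6, 7, 4]
True False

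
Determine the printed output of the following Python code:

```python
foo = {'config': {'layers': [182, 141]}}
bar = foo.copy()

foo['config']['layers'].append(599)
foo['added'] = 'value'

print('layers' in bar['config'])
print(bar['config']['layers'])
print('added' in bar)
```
True
[182, 141, 599]
False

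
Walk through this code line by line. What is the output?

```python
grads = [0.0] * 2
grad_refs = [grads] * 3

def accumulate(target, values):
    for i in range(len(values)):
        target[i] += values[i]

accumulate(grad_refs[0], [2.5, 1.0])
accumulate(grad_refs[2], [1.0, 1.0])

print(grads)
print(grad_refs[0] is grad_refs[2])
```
[3.5, 2.0]
True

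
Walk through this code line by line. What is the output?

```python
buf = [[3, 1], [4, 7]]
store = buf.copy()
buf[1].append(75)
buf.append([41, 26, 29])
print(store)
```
[[3, 1], [4, 7, 75]]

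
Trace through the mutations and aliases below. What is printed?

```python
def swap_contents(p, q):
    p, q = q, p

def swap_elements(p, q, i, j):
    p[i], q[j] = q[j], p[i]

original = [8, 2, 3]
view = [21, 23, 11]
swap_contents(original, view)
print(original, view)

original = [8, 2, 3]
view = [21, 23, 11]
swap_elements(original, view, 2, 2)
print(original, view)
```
[8, 2, 3] [21, 23, 11]
[8, 2, 11] [21, 23, 3]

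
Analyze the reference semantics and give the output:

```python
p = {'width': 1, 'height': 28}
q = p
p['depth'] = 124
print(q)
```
{'width': 1, 'height': 28, 'depth': 124}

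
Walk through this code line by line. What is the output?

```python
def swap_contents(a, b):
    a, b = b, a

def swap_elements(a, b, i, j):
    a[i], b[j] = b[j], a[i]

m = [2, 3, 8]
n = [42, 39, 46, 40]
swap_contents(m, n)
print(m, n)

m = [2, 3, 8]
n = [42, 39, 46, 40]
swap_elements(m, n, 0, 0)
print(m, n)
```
[2, 3, 8] [42, 39, 46, 40]
[42, 3, 8] [2, 39, 46, 40]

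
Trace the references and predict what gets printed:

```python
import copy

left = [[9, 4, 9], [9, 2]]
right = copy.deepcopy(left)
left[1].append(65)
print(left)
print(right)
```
[[9, 4, 9], [9, 2, 65]]
[[9, 4, 9], [9, 2]]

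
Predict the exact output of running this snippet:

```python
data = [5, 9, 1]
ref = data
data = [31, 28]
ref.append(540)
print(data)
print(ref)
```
[31, 28]
[5, 9, 1, 540]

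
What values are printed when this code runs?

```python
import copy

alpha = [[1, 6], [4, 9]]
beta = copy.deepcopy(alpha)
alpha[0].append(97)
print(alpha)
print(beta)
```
[[1, 6, 97], [4, 9]]
[[1, 6], [4, 9]]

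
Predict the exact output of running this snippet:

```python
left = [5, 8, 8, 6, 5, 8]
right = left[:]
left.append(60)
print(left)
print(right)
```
[5, 8, 8, 6, 5, 8, 60]
[5, 8, 8, 6, 5, 8]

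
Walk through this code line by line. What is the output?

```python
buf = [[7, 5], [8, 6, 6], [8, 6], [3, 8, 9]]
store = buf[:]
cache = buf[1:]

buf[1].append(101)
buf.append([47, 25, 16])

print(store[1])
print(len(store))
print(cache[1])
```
[8, 6, 6, 101]
4
[8, 6]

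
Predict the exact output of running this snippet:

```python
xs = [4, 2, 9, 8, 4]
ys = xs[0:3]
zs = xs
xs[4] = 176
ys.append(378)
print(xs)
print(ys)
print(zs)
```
[4, 2, 9, 8, 176]
[4, 2, 9, 378]
[4, 2, 9, 8, 176]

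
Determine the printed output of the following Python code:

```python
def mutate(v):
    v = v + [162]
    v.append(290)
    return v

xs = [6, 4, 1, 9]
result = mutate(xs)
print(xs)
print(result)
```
[6, 4, 1, 9]
[6, 4, 1, 9, 162, 290]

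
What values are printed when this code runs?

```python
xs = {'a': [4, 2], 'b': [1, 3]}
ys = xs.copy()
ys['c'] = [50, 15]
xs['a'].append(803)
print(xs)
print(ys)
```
{'a': [4, 2, 803], 'b': [1, 3]}
{'a': [4, 2, 803], 'b': [1, 3], 'c': [50, 15]}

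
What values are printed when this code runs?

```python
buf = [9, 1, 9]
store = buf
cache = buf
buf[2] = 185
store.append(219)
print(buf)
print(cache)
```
[9, 1, 185, 219]
[9, 1, 185, 219]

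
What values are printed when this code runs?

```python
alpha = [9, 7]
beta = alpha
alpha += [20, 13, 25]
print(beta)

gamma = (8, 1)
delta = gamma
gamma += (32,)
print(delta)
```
[9, 7, 20, 13, 25]
(8, 1)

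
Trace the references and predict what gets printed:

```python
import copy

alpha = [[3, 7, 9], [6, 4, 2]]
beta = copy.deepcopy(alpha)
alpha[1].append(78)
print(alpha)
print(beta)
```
[[3, 7, 9], [6, 4, 2, 78]]
[[3, 7, 9], [6, 4, 2]]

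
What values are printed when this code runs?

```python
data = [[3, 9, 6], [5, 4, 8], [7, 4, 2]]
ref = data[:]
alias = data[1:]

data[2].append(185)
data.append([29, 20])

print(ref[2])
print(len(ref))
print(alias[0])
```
[7, 4, 2, 185]
3
[5, 4, 8]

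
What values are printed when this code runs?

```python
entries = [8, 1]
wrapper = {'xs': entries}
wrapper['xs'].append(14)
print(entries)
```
[8, 1, 14]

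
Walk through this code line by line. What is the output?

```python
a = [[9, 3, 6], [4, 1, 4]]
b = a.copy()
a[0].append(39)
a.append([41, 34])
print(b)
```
[[9, 3, 6, 39], [4, 1, 4]]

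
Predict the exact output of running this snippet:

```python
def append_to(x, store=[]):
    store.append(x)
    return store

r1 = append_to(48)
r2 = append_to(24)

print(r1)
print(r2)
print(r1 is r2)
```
[48, 24]
[48, 24]
True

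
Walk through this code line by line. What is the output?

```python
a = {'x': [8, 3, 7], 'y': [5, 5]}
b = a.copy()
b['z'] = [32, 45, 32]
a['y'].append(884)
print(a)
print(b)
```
{'x': [8, 3, 7], 'y': [5, 5, 884]}
{'x': [8, 3, 7], 'y': [5, 5, 884], 'z': [32, 45, 32]}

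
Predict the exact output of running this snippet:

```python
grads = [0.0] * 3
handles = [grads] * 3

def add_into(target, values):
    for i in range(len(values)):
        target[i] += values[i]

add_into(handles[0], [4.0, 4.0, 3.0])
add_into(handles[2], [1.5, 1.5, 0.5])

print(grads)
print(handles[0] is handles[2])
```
[5.5, 5.5, 3.5]
True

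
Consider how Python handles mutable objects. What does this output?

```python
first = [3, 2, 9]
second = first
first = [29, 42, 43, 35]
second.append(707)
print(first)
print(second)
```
[29, 42, 43, 35]
[3, 2, 9, 707]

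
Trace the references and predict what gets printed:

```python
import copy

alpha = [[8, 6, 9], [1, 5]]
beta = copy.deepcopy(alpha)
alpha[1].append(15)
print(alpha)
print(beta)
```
[[8, 6, 9], [1, 5, 15]]
[[8, 6, 9], [1, 5]]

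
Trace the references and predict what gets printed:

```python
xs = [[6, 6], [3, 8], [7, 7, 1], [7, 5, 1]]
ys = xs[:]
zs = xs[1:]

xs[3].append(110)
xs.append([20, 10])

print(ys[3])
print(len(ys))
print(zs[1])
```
[7, 5, 1, 110]
4
[7, 7, 1]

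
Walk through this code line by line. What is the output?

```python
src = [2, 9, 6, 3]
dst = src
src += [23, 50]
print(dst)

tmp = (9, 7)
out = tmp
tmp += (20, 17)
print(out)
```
[2, 9, 6, 3, 23, 50]
(9, 7)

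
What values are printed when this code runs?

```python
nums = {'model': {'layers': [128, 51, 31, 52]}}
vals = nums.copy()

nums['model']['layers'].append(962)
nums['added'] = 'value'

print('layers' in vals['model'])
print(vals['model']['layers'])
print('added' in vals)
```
True
[128, 51, 31, 52, 962]
False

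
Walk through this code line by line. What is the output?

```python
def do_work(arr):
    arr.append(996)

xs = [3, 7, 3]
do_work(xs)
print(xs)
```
[3, 7, 3, 996]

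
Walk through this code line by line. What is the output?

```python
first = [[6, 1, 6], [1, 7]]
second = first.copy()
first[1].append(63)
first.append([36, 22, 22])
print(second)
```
[[6, 1, 6], [1, 7, 63]]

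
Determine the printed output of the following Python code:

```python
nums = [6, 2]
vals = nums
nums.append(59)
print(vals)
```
[6, 2, 59]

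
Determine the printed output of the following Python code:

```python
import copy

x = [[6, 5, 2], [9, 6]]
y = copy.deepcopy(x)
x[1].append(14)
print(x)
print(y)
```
[[6, 5, 2], [9, 6, 14]]
[[6, 5, 2], [9, 6]]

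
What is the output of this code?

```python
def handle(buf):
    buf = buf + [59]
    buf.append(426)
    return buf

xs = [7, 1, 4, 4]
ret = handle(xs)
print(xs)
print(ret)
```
[7, 1, 4, 4]
[7, 1, 4, 4, 59, 426]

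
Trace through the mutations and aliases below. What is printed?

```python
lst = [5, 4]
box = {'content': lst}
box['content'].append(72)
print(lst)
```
[5, 4, 72]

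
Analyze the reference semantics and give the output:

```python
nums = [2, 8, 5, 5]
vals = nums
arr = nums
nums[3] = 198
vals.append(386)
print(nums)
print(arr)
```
[2, 8, 5, 198, 386]
[2, 8, 5, 198, 386]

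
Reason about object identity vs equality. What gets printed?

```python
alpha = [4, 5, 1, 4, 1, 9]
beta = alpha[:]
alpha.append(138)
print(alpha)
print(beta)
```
[4, 5, 1, 4, 1, 9, 138]
[4, 5, 1, 4, 1, 9]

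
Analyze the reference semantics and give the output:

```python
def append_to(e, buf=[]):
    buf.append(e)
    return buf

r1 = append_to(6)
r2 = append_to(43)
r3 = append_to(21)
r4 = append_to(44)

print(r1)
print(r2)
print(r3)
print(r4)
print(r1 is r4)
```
[6, 43, 21, 44]
[6, 43, 21, 44]
[6, 43, 21, 44]
[6, 43, 21, 44]
True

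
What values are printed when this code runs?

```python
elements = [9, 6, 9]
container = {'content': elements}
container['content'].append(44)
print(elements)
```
[9, 6, 9, 44]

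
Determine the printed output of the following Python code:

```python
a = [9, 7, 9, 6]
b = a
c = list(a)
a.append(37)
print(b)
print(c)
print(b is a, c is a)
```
[9, 7, 9, 6, 37]
[9, 7, 9, 6]
True False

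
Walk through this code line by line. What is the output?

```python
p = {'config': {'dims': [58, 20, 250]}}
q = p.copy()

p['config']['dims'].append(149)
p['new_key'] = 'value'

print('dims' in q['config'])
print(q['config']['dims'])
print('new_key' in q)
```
True
[58, 20, 250, 149]
False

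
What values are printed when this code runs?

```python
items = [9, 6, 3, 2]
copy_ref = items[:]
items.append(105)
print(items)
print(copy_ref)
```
[9, 6, 3, 2, 105]
[9, 6, 3, 2]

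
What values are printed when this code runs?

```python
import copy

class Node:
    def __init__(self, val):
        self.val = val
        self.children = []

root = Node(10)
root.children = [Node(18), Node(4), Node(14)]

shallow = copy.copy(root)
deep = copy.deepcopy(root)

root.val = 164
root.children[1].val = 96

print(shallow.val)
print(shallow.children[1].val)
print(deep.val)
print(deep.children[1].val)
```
10
96
10
4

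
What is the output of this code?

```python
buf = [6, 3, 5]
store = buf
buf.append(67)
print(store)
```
[6, 3, 5, 67]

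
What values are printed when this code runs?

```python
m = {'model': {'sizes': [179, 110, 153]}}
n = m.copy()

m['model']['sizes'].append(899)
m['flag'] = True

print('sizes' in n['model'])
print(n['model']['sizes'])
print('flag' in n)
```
True
[179, 110, 153, 899]
False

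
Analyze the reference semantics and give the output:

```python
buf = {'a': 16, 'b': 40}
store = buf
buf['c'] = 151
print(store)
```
{'a': 16, 'b': 40, 'c': 151}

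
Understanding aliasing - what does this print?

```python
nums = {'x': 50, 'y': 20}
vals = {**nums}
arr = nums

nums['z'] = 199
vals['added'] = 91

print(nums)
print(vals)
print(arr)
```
{'x': 50, 'y': 20, 'z': 199}
{'x': 50, 'y': 20, 'added': 91}
{'x': 50, 'y': 20, 'z': 199}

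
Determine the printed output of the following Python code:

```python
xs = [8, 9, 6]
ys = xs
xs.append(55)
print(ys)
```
[8, 9, 6, 55]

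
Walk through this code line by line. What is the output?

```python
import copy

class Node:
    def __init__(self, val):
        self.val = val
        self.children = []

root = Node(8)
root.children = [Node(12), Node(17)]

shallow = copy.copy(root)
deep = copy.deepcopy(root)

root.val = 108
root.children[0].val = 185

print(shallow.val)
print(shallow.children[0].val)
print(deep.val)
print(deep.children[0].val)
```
8
185
8
12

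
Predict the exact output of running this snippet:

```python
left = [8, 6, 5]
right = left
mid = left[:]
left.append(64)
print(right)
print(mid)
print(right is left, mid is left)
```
[8, 6, 5, 64]
[8, 6, 5]
True False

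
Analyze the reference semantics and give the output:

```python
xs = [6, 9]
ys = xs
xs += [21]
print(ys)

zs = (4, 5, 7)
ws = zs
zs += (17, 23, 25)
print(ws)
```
[6, 9, 21]
(4, 5, 7)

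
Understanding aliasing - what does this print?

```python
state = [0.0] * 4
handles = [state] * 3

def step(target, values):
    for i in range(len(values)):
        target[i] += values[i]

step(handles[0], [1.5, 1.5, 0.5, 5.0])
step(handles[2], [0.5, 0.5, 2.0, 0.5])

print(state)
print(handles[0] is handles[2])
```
[2.0, 2.0, 2.5, 5.5]
True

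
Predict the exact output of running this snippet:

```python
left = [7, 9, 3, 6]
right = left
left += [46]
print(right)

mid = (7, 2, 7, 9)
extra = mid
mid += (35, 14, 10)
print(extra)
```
[7, 9, 3, 6, 46]
(7, 2, 7, 9)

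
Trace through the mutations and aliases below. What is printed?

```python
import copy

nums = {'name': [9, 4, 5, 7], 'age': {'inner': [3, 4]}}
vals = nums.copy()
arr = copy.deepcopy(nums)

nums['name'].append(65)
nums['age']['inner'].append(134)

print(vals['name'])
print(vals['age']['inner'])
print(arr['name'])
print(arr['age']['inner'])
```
[9, 4, 5, 7, 65]
[3, 4, 134]
[9, 4, 5, 7]
[3, 4]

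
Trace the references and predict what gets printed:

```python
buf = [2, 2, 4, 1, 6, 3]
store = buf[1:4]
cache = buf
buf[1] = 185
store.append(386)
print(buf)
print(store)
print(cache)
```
[2, 185, 4, 1, 6, 3]
[2, 4, 1, 386]
[2, 185, 4, 1, 6, 3]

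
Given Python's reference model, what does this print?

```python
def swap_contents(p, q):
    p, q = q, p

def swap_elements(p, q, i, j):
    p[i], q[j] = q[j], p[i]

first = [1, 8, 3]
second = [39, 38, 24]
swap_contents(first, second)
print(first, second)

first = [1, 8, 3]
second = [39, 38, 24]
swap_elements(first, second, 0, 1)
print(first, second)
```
[1, 8, 3] [39, 38, 24]
[38, 8, 3] [39, 1, 24]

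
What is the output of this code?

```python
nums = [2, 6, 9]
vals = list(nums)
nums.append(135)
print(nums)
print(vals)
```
[2, 6, 9, 135]
[2, 6, 9]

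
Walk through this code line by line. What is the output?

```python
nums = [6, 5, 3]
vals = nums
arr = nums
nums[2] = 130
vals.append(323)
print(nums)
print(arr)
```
[6, 5, 130, 323]
[6, 5, 130, 323]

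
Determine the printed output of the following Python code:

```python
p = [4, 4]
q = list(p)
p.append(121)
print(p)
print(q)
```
[4, 4, 121]
[4, 4]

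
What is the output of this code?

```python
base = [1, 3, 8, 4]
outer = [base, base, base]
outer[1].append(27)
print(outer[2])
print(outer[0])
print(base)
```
[1, 3, 8, 4, 27]
[1, 3, 8, 4, 27]
[1, 3, 8, 4, 27]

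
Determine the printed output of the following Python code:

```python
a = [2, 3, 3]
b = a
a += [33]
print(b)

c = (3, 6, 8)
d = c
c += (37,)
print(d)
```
[2, 3, 3, 33]
(3, 6, 8)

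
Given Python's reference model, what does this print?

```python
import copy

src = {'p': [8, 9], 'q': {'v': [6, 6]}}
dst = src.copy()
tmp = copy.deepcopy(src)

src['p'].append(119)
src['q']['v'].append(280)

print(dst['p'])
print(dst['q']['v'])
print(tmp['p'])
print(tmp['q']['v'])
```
[8, 9, 119]
[6, 6, 280]
[8, 9]
[6, 6]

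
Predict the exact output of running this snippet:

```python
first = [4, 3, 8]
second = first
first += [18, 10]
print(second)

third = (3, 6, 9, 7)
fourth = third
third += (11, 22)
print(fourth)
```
[4, 3, 8, 18, 10]
(3, 6, 9, 7)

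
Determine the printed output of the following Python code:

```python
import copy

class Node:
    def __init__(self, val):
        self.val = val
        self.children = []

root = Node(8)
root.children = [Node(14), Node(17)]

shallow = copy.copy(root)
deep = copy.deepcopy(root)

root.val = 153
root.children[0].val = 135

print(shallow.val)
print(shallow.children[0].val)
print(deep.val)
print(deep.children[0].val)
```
8
135
8
14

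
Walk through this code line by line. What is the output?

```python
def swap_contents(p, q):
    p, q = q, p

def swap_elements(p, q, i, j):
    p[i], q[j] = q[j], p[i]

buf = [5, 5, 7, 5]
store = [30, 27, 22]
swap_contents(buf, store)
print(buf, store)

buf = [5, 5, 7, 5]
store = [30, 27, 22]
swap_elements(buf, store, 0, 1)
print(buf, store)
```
[5, 5, 7, 5] [30, 27, 22]
[27, 5, 7, 5] [30, 5, 22]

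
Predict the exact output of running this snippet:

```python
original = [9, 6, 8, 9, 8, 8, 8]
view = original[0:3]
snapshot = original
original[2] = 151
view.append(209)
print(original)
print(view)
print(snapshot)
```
[9, 6, 151, 9, 8, 8, 8]
[9, 6, 8, 209]
[9, 6, 151, 9, 8, 8, 8]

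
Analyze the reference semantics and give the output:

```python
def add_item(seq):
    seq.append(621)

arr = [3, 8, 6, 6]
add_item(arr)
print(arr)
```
[3, 8, 6, 6, 621]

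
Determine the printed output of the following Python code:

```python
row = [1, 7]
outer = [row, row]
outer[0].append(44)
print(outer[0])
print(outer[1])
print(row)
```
[1, 7, 44]
[1, 7, 44]
[1, 7, 44]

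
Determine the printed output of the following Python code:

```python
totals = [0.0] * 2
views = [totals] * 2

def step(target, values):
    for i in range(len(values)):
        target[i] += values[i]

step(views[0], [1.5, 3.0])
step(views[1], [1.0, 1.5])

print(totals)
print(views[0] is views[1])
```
[2.5, 4.5]
True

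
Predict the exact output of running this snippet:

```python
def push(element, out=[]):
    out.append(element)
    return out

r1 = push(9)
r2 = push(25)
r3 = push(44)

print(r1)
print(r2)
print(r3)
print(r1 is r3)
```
[9, 25, 44]
[9, 25, 44]
[9, 25, 44]
True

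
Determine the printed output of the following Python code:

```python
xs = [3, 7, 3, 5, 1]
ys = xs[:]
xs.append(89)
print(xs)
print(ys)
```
[3, 7, 3, 5, 1, 89]
[3, 7, 3, 5, 1]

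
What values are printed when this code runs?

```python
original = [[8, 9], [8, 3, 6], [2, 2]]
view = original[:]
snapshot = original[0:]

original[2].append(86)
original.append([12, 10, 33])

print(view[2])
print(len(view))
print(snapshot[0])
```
[2, 2, 86]
3
[8, 9]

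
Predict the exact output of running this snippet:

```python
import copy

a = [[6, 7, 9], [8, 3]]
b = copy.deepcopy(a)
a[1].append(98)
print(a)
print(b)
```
[[6, 7, 9], [8, 3, 98]]
[[6, 7, 9], [8, 3]]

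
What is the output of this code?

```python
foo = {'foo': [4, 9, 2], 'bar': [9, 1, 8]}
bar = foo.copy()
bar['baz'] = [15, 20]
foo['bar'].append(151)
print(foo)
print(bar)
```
{'foo': [4, 9, 2], 'bar': [9, 1, 8, 151]}
{'foo': [4, 9, 2], 'bar': [9, 1, 8, 151], 'baz': [15, 20]}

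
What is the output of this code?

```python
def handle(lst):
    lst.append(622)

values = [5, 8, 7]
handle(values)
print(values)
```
[5, 8, 7, 622]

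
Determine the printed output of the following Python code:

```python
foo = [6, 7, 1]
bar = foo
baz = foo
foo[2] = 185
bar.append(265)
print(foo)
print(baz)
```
[6, 7, 185, 265]
[6, 7, 185, 265]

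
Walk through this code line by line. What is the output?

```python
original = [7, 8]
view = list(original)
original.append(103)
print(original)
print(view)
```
[7, 8, 103]
[7, 8]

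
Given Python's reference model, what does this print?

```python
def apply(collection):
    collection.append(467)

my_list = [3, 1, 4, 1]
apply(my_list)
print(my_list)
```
[3, 1, 4, 1, 467]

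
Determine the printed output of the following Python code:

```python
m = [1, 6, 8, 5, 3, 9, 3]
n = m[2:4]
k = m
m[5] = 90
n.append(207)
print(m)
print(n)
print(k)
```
[1, 6, 8, 5, 3, 90, 3]
[8, 5, 207]
[1, 6, 8, 5, 3, 90, 3]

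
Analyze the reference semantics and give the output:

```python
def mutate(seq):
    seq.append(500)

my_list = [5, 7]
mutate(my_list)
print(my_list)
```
[5, 7, 500]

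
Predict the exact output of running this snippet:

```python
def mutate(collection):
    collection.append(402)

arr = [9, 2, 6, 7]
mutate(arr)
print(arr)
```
[9, 2, 6, 7, 402]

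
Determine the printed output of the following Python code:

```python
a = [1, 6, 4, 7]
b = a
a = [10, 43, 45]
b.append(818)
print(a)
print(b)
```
[10, 43, 45]
[1, 6, 4, 7, 818]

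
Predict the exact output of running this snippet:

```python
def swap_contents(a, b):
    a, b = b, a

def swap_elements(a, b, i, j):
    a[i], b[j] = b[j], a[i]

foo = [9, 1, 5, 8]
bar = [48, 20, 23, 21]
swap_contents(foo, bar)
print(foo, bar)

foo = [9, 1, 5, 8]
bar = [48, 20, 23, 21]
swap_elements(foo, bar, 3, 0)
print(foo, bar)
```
[9, 1, 5, 8] [48, 20, 23, 21]
[9, 1, 5, 48] [8, 20, 23, 21]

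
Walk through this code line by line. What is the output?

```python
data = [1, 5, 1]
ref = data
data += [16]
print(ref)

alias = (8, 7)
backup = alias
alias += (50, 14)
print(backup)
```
[1, 5, 1, 16]
(8, 7)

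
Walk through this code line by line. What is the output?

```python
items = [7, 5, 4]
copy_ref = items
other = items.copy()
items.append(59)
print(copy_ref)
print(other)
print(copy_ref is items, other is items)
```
[7, 5, 4, 59]
[7, 5, 4]
True False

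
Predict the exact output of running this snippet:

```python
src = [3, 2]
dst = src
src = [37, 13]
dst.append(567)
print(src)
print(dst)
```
[37, 13]
[3, 2, 567]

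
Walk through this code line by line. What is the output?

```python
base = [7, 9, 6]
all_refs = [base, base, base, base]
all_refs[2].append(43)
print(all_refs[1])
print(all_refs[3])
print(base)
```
[7, 9, 6, 43]
[7, 9, 6, 43]
[7, 9, 6, 43]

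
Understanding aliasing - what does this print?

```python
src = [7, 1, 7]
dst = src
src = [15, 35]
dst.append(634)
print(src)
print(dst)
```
[15, 35]
[7, 1, 7, 634]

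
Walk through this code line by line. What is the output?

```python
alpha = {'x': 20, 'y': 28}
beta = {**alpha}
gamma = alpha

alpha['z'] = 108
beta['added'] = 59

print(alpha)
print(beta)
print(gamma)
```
{'x': 20, 'y': 28, 'z': 108}
{'x': 20, 'y': 28, 'added': 59}
{'x': 20, 'y': 28, 'z': 108}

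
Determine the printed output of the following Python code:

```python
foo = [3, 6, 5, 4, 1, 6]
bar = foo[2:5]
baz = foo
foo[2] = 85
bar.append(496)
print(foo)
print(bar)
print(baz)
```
[3, 6, 85, 4, 1, 6]
[5, 4, 1, 496]
[3, 6, 85, 4, 1, 6]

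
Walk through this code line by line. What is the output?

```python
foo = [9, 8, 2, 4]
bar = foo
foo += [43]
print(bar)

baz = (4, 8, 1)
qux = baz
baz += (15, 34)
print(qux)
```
[9, 8, 2, 4, 43]
(4, 8, 1)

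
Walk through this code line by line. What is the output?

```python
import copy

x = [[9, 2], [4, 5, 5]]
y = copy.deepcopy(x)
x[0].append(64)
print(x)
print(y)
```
[[9, 2, 64], [4, 5, 5]]
[[9, 2], [4, 5, 5]]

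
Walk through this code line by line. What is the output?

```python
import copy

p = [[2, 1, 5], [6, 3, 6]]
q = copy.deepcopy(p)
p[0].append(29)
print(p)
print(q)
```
[[2, 1, 5, 29], [6, 3, 6]]
[[2, 1, 5], [6, 3, 6]]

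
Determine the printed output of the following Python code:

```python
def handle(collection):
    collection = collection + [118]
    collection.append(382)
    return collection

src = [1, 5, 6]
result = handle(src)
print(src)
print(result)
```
[1, 5, 6]
[1, 5, 6, 118, 382]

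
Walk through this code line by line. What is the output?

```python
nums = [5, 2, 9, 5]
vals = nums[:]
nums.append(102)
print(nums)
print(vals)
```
[5, 2, 9, 5, 102]
[5, 2, 9, 5]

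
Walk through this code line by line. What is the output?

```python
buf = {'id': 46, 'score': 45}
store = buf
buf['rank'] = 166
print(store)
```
{'id': 46, 'score': 45, 'rank': 166}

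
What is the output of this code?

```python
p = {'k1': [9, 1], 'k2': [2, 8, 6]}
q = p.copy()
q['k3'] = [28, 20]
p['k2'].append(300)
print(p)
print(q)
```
{'k1': [9, 1], 'k2': [2, 8, 6, 300]}
{'k1': [9, 1], 'k2': [2, 8, 6, 300], 'k3': [28, 20]}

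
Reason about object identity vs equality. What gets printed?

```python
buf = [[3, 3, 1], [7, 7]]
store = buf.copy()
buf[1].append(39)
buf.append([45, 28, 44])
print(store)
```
[[3, 3, 1], [7, 7, 39]]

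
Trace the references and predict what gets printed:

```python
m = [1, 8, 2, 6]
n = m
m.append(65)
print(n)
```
[1, 8, 2, 6, 65]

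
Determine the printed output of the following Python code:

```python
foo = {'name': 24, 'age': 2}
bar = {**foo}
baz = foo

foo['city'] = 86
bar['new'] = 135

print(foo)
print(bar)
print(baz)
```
{'name': 24, 'age': 2, 'city': 86}
{'name': 24, 'age': 2, 'new': 135}
{'name': 24, 'age': 2, 'city': 86}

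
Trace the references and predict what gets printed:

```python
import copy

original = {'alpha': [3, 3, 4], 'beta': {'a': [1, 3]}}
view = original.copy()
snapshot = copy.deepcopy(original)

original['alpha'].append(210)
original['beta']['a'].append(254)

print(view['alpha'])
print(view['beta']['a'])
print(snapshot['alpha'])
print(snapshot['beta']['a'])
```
[3, 3, 4, 210]
[1, 3, 254]
[3, 3, 4]
[1, 3]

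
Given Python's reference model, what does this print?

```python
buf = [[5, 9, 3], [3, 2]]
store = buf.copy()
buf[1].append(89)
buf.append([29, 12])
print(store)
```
[[5, 9, 3], [3, 2, 89]]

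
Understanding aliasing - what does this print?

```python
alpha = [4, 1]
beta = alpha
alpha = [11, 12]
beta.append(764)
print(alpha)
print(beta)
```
[11, 12]
[4, 1, 764]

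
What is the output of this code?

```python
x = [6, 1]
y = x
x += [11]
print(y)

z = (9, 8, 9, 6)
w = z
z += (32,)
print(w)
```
[6, 1, 11]
(9, 8, 9, 6)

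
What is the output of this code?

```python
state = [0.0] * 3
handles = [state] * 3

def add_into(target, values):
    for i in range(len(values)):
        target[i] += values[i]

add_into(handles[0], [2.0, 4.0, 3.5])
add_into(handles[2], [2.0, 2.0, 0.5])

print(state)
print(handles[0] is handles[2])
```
[4.0, 6.0, 4.0]
True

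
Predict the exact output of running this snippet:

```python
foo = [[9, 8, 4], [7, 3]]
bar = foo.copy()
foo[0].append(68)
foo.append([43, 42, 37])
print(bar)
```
[[9, 8, 4, 68], [7, 3]]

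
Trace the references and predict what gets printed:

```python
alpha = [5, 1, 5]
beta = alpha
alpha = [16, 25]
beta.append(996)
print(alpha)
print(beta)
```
[16, 25]
[5, 1, 5, 996]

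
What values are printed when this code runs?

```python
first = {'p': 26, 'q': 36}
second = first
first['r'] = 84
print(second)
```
{'p': 26, 'q': 36, 'r': 84}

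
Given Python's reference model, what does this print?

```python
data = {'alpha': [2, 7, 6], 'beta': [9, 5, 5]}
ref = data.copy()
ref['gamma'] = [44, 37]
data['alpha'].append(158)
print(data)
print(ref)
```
{'alpha': [2, 7, 6, 158], 'beta': [9, 5, 5]}
{'alpha': [2, 7, 6, 158], 'beta': [9, 5, 5], 'gamma': [44, 37]}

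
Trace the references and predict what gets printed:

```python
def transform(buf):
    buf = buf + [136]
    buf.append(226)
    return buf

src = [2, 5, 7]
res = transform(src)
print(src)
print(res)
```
[2, 5, 7]
[2, 5, 7, 136, 226]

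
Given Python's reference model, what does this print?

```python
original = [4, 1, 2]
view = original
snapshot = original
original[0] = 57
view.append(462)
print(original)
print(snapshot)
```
[57, 1, 2, 462]
[57, 1, 2, 462]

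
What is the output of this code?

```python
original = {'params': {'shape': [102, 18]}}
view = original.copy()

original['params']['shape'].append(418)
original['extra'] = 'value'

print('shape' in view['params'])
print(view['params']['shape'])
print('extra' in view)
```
True
[102, 18, 418]
False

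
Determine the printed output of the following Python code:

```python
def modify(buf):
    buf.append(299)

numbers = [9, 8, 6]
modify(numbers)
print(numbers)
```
[9, 8, 6, 299]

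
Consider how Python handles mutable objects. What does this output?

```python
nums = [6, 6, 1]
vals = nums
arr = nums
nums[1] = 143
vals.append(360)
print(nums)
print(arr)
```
[6, 143, 1, 360]
[6, 143, 1, 360]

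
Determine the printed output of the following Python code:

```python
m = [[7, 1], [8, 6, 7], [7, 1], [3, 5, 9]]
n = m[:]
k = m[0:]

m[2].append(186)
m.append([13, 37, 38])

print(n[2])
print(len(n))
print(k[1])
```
[7, 1, 186]
4
[8, 6, 7]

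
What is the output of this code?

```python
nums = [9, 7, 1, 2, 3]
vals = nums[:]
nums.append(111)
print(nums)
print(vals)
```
[9, 7, 1, 2, 3, 111]
[9, 7, 1, 2, 3]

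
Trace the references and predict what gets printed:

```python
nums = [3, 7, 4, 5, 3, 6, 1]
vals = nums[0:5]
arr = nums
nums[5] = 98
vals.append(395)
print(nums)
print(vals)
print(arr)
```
[3, 7, 4, 5, 3, 98, 1]
[3, 7, 4, 5, 3, 395]
[3, 7, 4, 5, 3, 98, 1]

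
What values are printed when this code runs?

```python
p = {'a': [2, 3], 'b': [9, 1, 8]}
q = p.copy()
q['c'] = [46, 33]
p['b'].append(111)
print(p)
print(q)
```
{'a': [2, 3], 'b': [9, 1, 8, 111]}
{'a': [2, 3], 'b': [9, 1, 8, 111], 'c': [46, 33]}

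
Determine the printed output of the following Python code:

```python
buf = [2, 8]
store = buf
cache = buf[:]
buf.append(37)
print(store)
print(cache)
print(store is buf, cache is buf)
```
[2, 8, 37]
[2, 8]
True False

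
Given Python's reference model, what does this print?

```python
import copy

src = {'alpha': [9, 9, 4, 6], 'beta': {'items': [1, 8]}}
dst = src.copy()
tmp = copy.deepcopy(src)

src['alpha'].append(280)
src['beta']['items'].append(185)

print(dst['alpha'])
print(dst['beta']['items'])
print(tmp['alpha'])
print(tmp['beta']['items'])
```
[9, 9, 4, 6, 280]
[1, 8, 185]
[9, 9, 4, 6]
[1, 8]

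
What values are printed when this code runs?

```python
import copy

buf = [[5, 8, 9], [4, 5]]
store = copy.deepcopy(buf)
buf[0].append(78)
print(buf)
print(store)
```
[[5, 8, 9, 78], [4, 5]]
[[5, 8, 9], [4, 5]]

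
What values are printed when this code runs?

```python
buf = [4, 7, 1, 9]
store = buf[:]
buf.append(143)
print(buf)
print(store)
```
[4, 7, 1, 9, 143]
[4, 7, 1, 9]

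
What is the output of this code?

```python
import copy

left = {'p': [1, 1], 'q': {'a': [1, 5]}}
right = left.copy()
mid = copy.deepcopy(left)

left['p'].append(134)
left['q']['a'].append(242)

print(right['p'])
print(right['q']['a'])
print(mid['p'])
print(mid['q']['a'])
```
[1, 1, 134]
[1, 5, 242]
[1, 1]
[1, 5]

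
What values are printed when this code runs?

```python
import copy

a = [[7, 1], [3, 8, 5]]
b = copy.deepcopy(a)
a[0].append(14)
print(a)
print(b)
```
[[7, 1, 14], [3, 8, 5]]
[[7, 1], [3, 8, 5]]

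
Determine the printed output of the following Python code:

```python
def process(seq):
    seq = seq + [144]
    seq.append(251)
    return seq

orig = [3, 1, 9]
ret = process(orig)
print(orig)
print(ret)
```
[3, 1, 9]
[3, 1, 9, 144, 251]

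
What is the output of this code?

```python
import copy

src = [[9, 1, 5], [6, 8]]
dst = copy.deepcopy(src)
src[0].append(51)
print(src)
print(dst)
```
[[9, 1, 5, 51], [6, 8]]
[[9, 1, 5], [6, 8]]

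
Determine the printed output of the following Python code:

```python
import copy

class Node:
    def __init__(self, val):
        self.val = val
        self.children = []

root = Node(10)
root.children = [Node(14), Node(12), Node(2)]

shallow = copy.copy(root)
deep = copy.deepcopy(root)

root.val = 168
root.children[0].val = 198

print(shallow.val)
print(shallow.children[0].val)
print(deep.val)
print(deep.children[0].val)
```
10
198
10
14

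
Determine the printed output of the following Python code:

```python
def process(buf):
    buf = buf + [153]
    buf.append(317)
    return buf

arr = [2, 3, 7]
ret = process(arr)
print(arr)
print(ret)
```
[2, 3, 7]
[2, 3, 7, 153, 317]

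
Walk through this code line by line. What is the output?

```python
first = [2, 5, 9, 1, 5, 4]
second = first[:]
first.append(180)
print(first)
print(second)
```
[2, 5, 9, 1, 5, 4, 180]
[2, 5, 9, 1, 5, 4]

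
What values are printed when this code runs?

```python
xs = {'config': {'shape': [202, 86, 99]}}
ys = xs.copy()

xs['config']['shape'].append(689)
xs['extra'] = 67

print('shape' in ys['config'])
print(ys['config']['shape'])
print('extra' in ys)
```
True
[202, 86, 99, 689]
False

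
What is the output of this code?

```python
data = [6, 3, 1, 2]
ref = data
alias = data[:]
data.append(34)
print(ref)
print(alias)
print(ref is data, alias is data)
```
[6, 3, 1, 2, 34]
[6, 3, 1, 2]
True False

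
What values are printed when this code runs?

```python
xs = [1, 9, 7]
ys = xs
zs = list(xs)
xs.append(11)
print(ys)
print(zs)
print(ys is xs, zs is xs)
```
[1, 9, 7, 11]
[1, 9, 7]
True False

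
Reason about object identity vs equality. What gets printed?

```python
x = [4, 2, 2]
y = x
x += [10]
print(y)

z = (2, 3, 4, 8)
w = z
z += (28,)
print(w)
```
[4, 2, 2, 10]
(2, 3, 4, 8)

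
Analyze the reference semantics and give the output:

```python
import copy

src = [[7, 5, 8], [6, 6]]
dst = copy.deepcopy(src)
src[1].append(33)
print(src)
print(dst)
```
[[7, 5, 8], [6, 6, 33]]
[[7, 5, 8], [6, 6]]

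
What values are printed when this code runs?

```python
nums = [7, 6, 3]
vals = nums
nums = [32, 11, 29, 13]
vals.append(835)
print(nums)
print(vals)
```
[32, 11, 29, 13]
[7, 6, 3, 835]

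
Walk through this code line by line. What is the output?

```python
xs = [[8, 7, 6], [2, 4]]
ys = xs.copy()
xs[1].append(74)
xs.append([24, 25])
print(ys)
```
[[8, 7, 6], [2, 4, 74]]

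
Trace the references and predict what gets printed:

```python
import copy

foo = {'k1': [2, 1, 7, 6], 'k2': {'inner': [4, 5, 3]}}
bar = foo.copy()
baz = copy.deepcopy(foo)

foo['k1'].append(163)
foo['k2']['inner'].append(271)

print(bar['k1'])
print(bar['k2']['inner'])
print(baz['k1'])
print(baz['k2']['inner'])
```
[2, 1, 7, 6, 163]
[4, 5, 3, 271]
[2, 1, 7, 6]
[4, 5, 3]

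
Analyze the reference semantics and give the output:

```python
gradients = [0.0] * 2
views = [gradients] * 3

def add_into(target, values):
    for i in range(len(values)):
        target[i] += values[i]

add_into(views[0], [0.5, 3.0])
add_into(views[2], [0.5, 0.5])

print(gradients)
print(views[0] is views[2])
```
[1.0, 3.5]
True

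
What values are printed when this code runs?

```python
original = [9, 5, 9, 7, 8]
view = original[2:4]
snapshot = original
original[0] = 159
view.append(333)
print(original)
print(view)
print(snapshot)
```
[159, 5, 9, 7, 8]
[9, 7, 333]
[159, 5, 9, 7, 8]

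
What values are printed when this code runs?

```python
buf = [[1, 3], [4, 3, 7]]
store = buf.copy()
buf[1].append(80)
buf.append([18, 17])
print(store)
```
[[1, 3], [4, 3, 7, 80]]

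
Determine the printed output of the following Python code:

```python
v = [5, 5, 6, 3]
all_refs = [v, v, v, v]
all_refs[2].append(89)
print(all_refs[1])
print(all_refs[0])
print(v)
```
[5, 5, 6, 3, 89]
[5, 5, 6, 3, 89]
[5, 5, 6, 3, 89]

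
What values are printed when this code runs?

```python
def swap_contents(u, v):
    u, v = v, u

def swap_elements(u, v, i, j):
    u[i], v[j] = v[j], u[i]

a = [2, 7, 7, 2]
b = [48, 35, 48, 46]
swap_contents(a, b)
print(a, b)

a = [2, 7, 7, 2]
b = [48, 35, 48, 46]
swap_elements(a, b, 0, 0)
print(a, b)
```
[2, 7, 7, 2] [48, 35, 48, 46]
[48, 7, 7, 2] [2, 35, 48, 46]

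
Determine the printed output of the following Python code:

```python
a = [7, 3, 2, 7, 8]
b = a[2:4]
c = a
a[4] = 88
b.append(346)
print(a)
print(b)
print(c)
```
[7, 3, 2, 7, 88]
[2, 7, 346]
[7, 3, 2, 7, 88]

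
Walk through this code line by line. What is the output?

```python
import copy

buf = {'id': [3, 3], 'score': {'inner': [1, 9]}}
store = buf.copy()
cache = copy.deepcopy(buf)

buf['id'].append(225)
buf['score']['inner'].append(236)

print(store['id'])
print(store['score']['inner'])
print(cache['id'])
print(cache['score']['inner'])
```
[3, 3, 225]
[1, 9, 236]
[3, 3]
[1, 9]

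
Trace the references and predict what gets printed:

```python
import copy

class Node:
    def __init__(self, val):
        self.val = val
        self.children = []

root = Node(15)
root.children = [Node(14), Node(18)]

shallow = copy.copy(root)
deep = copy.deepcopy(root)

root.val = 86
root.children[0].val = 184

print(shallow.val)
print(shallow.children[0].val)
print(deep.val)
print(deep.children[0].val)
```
15
184
15
14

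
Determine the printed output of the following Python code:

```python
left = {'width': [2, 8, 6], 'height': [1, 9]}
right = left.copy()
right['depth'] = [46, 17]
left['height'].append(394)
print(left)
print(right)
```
{'width': [2, 8, 6], 'height': [1, 9, 394]}
{'width': [2, 8, 6], 'height': [1, 9, 394], 'depth': [46, 17]}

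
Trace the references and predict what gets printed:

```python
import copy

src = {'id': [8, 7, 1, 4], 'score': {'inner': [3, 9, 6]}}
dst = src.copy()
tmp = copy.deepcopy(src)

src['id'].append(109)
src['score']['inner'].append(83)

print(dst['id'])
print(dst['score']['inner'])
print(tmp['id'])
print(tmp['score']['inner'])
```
[8, 7, 1, 4, 109]
[3, 9, 6, 83]
[8, 7, 1, 4]
[3, 9, 6]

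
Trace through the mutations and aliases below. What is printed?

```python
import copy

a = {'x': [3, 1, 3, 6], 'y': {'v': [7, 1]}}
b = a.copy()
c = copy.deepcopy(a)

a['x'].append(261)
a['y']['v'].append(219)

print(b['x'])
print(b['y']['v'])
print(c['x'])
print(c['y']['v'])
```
[3, 1, 3, 6, 261]
[7, 1, 219]
[3, 1, 3, 6]
[7, 1]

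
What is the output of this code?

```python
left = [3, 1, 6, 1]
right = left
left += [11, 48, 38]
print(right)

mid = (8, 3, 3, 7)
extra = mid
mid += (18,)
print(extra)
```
[3, 1, 6, 1, 11, 48, 38]
(8, 3, 3, 7)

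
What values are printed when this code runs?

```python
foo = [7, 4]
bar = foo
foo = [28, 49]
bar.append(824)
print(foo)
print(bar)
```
[28, 49]
[7, 4, 824]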